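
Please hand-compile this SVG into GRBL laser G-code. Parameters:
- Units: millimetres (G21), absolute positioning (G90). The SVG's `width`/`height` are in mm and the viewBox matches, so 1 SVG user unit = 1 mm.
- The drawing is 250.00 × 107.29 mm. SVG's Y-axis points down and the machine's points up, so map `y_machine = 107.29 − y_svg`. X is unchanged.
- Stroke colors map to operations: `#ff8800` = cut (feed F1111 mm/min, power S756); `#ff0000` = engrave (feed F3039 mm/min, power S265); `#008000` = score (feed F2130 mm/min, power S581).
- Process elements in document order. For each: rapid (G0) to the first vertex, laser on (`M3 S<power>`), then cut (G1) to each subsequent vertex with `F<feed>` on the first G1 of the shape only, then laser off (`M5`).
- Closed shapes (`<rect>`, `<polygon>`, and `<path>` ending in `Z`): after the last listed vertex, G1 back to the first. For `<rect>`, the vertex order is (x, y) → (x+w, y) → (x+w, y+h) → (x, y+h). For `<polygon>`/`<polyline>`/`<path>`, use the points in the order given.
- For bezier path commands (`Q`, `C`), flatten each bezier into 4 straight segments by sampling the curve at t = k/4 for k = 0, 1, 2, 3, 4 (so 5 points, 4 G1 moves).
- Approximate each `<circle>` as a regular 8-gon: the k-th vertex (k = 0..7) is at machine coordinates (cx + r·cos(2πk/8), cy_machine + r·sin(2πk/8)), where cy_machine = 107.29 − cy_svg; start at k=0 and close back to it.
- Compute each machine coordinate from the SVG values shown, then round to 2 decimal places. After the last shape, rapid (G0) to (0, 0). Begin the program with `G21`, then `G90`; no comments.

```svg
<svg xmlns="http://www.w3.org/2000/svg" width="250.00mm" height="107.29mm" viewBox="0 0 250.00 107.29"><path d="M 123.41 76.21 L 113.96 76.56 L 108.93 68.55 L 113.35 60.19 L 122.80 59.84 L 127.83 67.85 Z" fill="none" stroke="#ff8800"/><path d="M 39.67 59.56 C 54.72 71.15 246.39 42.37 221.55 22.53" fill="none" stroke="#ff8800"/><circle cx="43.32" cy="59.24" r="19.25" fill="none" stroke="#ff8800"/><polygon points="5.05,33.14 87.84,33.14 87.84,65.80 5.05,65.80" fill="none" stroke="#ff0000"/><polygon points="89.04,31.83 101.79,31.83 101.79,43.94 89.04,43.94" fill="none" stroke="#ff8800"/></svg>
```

G21
G90
G0 X123.41 Y31.08
M3 S756
G1 X113.96 Y30.73 F1111
G1 X108.93 Y38.74
G1 X113.35 Y47.10
G1 X122.80 Y47.45
G1 X127.83 Y39.44
G1 X123.41 Y31.08
M5
G0 X39.67 Y47.73
M3 S756
G1 X77.93 Y45.84 F1111
G1 X145.57 Y54.46
G1 X205.73 Y68.97
G1 X221.55 Y84.76
M5
G0 X62.57 Y48.05
M3 S756
G1 X56.93 Y61.66 F1111
G1 X43.32 Y67.30
G1 X29.71 Y61.66
G1 X24.07 Y48.05
G1 X29.71 Y34.44
G1 X43.32 Y28.80
G1 X56.93 Y34.44
G1 X62.57 Y48.05
M5
G0 X5.05 Y74.15
M3 S265
G1 X87.84 Y74.15 F3039
G1 X87.84 Y41.49
G1 X5.05 Y41.49
G1 X5.05 Y74.15
M5
G0 X89.04 Y75.46
M3 S756
G1 X101.79 Y75.46 F1111
G1 X101.79 Y63.35
G1 X89.04 Y63.35
G1 X89.04 Y75.46
M5
G0 X0.00 Y0.00

viewBox `0 0 250.00 107.29` with mm width/height → 1 unit = 1 mm. Flip: y_m = 107.29 − y_svg.

**Shape 1** — `<path>` regular polygon, stroke `#ff8800` → cut (S756, F1111). Machine vertices: (123.41,31.08) → (113.96,30.73) → (108.93,38.74) → (113.35,47.10) → (122.80,47.45) → (127.83,39.44) → (123.41,31.08). Closed: final G1 returns to the first vertex.

**Shape 2** — `<path>` cubic bezier, stroke `#ff8800` → cut (S756, F1111). Control points (SVG): P0=(39.67,59.56), P1=(54.72,71.15), P2=(246.39,42.37), P3=(221.55,22.53); sampled at t=k/4. Machine vertices: (39.67,47.73) → (77.93,45.84) → (145.57,54.46) → (205.73,68.97) → (221.55,84.76). Open path.

**Shape 3** — `<circle>` circle, stroke `#ff8800` → cut (S756, F1111). Machine vertices: (62.57,48.05) → (56.93,61.66) → (43.32,67.30) → (29.71,61.66) → (24.07,48.05) → (29.71,34.44) → (43.32,28.80) → (56.93,34.44) → (62.57,48.05). Closed: final G1 returns to the first vertex.

**Shape 4** — `<polygon>` rectangle, stroke `#ff0000` → engrave (S265, F3039). Machine vertices: (5.05,74.15) → (87.84,74.15) → (87.84,41.49) → (5.05,41.49) → (5.05,74.15). Closed: final G1 returns to the first vertex.

**Shape 5** — `<polygon>` rectangle, stroke `#ff8800` → cut (S756, F1111). Machine vertices: (89.04,75.46) → (101.79,75.46) → (101.79,63.35) → (89.04,63.35) → (89.04,75.46). Closed: final G1 returns to the first vertex.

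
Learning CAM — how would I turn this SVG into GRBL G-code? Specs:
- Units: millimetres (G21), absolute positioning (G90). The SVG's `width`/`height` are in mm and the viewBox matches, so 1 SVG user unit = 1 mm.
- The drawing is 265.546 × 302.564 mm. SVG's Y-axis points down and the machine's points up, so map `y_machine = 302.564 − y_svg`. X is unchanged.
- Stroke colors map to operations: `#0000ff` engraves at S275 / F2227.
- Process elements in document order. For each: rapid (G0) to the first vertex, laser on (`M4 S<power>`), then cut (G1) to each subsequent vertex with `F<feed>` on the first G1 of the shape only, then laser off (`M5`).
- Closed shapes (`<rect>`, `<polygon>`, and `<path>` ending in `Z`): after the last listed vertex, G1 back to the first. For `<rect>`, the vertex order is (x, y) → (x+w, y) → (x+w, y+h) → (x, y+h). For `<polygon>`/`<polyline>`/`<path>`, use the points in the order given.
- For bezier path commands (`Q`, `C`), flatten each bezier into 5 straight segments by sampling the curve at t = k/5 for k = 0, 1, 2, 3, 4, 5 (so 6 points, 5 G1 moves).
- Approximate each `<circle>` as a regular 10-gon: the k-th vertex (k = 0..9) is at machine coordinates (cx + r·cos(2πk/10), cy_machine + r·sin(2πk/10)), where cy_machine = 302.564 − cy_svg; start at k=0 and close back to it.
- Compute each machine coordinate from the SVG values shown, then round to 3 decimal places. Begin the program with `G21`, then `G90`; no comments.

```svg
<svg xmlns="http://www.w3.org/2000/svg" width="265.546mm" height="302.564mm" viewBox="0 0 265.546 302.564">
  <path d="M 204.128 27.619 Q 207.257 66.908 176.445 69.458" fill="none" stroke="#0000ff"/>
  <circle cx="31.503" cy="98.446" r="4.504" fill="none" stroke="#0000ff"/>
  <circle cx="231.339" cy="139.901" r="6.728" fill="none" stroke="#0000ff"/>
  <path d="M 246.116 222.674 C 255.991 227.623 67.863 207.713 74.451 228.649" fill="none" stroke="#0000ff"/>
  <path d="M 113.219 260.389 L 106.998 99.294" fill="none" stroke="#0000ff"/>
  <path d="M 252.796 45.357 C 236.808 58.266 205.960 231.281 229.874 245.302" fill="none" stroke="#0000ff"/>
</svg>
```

G21
G90
G0 X204.128 Y274.945
M4 S275
G1 X204.022 Y260.699 F2227
G1 X201.201 Y249.392
G1 X195.664 Y241.024
G1 X187.412 Y235.596
G1 X176.445 Y233.106
M5
G0 X36.007 Y204.118
M4 S275
G1 X35.147 Y206.765 F2227
G1 X32.895 Y208.402
G1 X30.111 Y208.402
G1 X27.859 Y206.765
G1 X26.999 Y204.118
G1 X27.859 Y201.471
G1 X30.111 Y199.834
G1 X32.895 Y199.834
G1 X35.147 Y201.471
G1 X36.007 Y204.118
M5
G0 X238.067 Y162.663
M4 S275
G1 X236.782 Y166.618 F2227
G1 X233.418 Y169.062
G1 X229.260 Y169.062
G1 X225.896 Y166.618
G1 X224.611 Y162.663
G1 X225.896 Y158.708
G1 X229.260 Y156.264
G1 X233.418 Y156.264
G1 X236.782 Y158.708
G1 X238.067 Y162.663
M5
G0 X246.116 Y79.890
M4 S275
G1 X231.422 Y79.378 F2227
G1 X188.059 Y81.678
G1 X134.875 Y83.637
G1 X90.722 Y82.101
G1 X74.451 Y73.915
M5
G0 X113.219 Y42.175
M4 S275
G1 X106.998 Y203.270 F2227
M5
G0 X252.796 Y257.207
M4 S275
G1 X241.977 Y232.802 F2227
G1 X230.933 Y185.288
G1 X223.007 Y129.982
G1 X221.540 Y82.201
G1 X229.874 Y57.262
M5

1 u = 1 mm; y_m = 302.564 − y.

[1] `<path>` quadratic bezier, #0000ff→engrave S275 F2227: (204.128,274.945) → (204.022,260.699) → (201.201,249.392) → (195.664,241.024) → (187.412,235.596) → (176.445,233.106)

[2] `<circle>` circle, #0000ff→engrave S275 F2227: (36.007,204.118) → (35.147,206.765) → (32.895,208.402) → (30.111,208.402) → (27.859,206.765) → (26.999,204.118) → (27.859,201.471) → (30.111,199.834) → (32.895,199.834) → (35.147,201.471) → (36.007,204.118) (closed)

[3] `<circle>` circle, #0000ff→engrave S275 F2227: (238.067,162.663) → (236.782,166.618) → (233.418,169.062) → (229.260,169.062) → (225.896,166.618) → (224.611,162.663) → (225.896,158.708) → (229.260,156.264) → (233.418,156.264) → (236.782,158.708) → (238.067,162.663) (closed)

[4] `<path>` cubic bezier, #0000ff→engrave S275 F2227: (246.116,79.890) → (231.422,79.378) → (188.059,81.678) → (134.875,83.637) → (90.722,82.101) → (74.451,73.915)

[5] `<path>` line segment, #0000ff→engrave S275 F2227: (113.219,42.175) → (106.998,203.270)

[6] `<path>` cubic bezier, #0000ff→engrave S275 F2227: (252.796,257.207) → (241.977,232.802) → (230.933,185.288) → (223.007,129.982) → (221.540,82.201) → (229.874,57.262)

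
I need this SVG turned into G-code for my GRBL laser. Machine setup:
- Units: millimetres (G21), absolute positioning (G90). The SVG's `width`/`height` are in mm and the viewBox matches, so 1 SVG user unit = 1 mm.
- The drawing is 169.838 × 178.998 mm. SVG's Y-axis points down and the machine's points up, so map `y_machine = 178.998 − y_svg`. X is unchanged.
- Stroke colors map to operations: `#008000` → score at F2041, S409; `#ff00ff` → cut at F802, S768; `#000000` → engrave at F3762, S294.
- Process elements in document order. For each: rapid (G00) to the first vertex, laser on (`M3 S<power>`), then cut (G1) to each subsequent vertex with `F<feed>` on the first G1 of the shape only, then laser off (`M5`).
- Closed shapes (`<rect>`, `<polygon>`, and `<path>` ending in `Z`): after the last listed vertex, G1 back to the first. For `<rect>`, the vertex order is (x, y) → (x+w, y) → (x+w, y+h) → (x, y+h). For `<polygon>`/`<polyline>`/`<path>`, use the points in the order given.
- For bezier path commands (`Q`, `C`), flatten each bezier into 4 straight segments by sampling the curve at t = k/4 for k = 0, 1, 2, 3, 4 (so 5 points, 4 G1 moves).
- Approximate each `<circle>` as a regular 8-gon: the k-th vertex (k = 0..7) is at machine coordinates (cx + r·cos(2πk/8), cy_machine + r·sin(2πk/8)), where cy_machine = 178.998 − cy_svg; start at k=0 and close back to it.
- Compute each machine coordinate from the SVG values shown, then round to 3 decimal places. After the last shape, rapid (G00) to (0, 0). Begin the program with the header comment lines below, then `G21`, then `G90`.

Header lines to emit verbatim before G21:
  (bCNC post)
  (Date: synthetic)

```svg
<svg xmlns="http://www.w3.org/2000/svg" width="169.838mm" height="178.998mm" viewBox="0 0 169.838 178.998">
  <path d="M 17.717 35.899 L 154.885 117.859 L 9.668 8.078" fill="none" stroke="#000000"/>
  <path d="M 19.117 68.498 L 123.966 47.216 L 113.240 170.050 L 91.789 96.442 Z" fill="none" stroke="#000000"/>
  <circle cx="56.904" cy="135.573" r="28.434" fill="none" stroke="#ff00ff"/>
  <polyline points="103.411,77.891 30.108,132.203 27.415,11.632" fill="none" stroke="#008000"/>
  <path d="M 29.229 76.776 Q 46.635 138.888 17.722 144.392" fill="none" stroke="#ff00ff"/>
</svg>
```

Since the viewBox matches the mm dimensions, user units are millimetres directly. The only transform is the Y-flip y_m = 178.998 − y_svg.

Shape 1 is a open polyline drawn with `<path>`. Its stroke #000000 means engrave at S294, F3762. After flipping Y the toolpath is (17.717,143.099) → (154.885,61.139) → (9.668,170.920).

Shape 2 is a closed polygon drawn with `<path>`. Its stroke #000000 means engrave at S294, F3762. After flipping Y the toolpath is (19.117,110.500) → (123.966,131.782) → (113.240,8.948) → (91.789,82.556) → (19.117,110.500), returning to the start.

Shape 3 is a circle drawn with `<circle>`. Its stroke #ff00ff means cut at S768, F802. After flipping Y the toolpath is (85.338,43.425) → (77.010,63.531) → (56.904,71.859) → (36.798,63.531) → (28.470,43.425) → (36.798,23.319) → (56.904,14.991) → (77.010,23.319) → (85.338,43.425), returning to the start.

Shape 4 is a open polyline drawn with `<polyline>`. Its stroke #008000 means score at S409, F2041. After flipping Y the toolpath is (103.411,101.107) → (30.108,46.795) → (27.415,167.366).

Shape 5 is a quadratic bezier drawn with `<path>`. Its stroke #ff00ff means cut at S768, F802. After flipping Y the toolpath is (29.229,102.222) → (35.037,74.704) → (35.055,54.262) → (29.284,40.896) → (17.722,34.606).

(bCNC post)
(Date: synthetic)
G21
G90
G00 X17.717 Y143.099
M3 S294
G1 X154.885 Y61.139 F3762
G1 X9.668 Y170.920
M5
G00 X19.117 Y110.500
M3 S294
G1 X123.966 Y131.782 F3762
G1 X113.240 Y8.948
G1 X91.789 Y82.556
G1 X19.117 Y110.500
M5
G00 X85.338 Y43.425
M3 S768
G1 X77.010 Y63.531 F802
G1 X56.904 Y71.859
G1 X36.798 Y63.531
G1 X28.470 Y43.425
G1 X36.798 Y23.319
G1 X56.904 Y14.991
G1 X77.010 Y23.319
G1 X85.338 Y43.425
M5
G00 X103.411 Y101.107
M3 S409
G1 X30.108 Y46.795 F2041
G1 X27.415 Y167.366
M5
G00 X29.229 Y102.222
M3 S768
G1 X35.037 Y74.704 F802
G1 X35.055 Y54.262
G1 X29.284 Y40.896
G1 X17.722 Y34.606
M5
G00 X0.000 Y0.000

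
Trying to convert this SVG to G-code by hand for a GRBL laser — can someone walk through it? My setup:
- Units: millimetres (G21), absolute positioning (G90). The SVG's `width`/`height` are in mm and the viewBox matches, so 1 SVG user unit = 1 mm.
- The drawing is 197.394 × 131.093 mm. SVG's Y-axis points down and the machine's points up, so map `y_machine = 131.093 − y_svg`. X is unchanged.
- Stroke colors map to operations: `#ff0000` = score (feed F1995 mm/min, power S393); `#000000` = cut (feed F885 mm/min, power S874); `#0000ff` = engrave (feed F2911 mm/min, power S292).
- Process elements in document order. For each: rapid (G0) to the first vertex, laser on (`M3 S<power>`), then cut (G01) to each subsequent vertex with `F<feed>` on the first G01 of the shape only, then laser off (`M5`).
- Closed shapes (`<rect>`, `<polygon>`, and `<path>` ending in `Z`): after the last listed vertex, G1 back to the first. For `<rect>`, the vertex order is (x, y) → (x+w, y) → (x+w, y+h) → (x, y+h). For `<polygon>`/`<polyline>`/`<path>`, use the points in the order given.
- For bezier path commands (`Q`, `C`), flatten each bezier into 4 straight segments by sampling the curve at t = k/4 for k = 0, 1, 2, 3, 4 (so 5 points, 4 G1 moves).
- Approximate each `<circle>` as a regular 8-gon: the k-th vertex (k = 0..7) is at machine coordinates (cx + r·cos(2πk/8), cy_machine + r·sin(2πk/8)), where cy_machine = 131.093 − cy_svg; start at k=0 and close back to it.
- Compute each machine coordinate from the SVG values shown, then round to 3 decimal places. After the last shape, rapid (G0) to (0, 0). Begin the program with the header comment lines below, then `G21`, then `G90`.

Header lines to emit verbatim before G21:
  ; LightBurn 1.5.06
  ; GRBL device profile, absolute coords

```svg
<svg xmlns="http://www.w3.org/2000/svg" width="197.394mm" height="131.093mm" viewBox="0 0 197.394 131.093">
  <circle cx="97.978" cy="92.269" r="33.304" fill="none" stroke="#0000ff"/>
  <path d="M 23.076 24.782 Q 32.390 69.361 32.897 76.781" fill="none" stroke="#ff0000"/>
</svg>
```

; LightBurn 1.5.06
; GRBL device profile, absolute coords
G21
G90
G0 X131.282 Y38.824
M3 S292
G01 X121.527 Y62.373 F2911
G01 X97.978 Y72.128
G01 X74.429 Y62.373
G01 X64.674 Y38.824
G01 X74.429 Y15.275
G01 X97.978 Y5.520
G01 X121.527 Y15.275
G01 X131.282 Y38.824
M5
G0 X23.076 Y106.311
M3 S393
G01 X27.183 Y86.344 F1995
G01 X30.188 Y71.022
G01 X32.093 Y60.344
G01 X32.897 Y54.312
M5
G0 X0.000 Y0.000

Since the viewBox matches the mm dimensions, user units are millimetres directly. The only transform is the Y-flip y_m = 131.093 − y_svg.

Shape 1 is a circle drawn with `<circle>`. Its stroke #0000ff means engrave at S292, F2911. After flipping Y the toolpath is (131.282,38.824) → (121.527,62.373) → (97.978,72.128) → (74.429,62.373) → (64.674,38.824) → (74.429,15.275) → (97.978,5.520) → (121.527,15.275) → (131.282,38.824), returning to the start.

Shape 2 is a quadratic bezier drawn with `<path>`. Its stroke #ff0000 means score at S393, F1995. After flipping Y the toolpath is (23.076,106.311) → (27.183,86.344) → (30.188,71.022) → (32.093,60.344) → (32.897,54.312).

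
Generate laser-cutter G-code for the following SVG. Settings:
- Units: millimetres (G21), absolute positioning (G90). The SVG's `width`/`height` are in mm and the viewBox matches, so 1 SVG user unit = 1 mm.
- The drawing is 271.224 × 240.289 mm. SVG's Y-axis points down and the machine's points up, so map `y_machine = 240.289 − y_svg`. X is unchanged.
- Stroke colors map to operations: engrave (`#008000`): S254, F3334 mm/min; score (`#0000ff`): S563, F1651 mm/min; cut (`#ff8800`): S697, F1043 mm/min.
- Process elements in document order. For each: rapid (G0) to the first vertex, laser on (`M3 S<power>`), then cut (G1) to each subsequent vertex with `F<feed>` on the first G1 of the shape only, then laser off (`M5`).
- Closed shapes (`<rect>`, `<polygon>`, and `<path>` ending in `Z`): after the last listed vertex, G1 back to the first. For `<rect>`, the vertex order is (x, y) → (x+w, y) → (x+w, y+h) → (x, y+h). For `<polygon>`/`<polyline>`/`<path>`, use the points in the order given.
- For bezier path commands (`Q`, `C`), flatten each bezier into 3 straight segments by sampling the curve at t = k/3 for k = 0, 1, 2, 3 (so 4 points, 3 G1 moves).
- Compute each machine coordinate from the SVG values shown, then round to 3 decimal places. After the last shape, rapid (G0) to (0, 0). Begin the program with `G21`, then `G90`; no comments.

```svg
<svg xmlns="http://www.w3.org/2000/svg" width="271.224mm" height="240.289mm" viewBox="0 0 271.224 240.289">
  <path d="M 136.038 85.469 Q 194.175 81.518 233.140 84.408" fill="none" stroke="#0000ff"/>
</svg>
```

G21
G90
G0 X136.038 Y154.820
M3 S563
G1 X172.666 Y156.694 F1651
G1 X205.033 Y157.048
G1 X233.140 Y155.881
M5
G0 X0.000 Y0.000

1 u = 1 mm; y_m = 240.289 − y.

[1] `<path>` quadratic bezier, #0000ff→score S563 F1651: (136.038,154.820) → (172.666,156.694) → (205.033,157.048) → (233.140,155.881)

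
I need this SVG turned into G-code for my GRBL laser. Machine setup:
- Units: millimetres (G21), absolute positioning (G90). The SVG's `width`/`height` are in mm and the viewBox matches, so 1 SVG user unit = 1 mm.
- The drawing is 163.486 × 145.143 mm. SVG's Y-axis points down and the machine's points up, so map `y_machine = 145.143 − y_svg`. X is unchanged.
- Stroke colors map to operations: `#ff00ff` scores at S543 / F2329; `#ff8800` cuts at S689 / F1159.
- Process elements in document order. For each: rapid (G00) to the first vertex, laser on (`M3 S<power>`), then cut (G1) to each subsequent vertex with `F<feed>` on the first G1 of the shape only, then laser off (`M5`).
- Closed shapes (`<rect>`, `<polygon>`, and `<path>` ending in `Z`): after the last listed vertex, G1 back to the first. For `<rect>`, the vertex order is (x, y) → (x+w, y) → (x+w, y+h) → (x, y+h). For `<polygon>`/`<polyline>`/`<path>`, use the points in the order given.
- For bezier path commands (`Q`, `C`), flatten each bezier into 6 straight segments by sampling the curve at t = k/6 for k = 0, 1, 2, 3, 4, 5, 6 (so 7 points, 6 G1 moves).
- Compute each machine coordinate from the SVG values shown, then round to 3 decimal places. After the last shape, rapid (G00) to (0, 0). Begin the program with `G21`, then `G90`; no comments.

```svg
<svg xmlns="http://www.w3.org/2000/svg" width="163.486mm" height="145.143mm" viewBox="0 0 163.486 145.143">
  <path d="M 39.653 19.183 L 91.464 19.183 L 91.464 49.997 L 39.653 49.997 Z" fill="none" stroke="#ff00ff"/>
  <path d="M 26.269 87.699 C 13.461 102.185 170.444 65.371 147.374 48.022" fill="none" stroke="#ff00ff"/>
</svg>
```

Since the viewBox matches the mm dimensions, user units are millimetres directly. The only transform is the Y-flip y_m = 145.143 − y_svg.

Shape 1 is a rectangle drawn with `<path>`. Its stroke #ff00ff means score at S543, F2329. After flipping Y the toolpath is (39.653,125.960) → (91.464,125.960) → (91.464,95.146) → (39.653,95.146) → (39.653,125.960), returning to the start.

Shape 2 is a cubic bezier drawn with `<path>`. Its stroke #ff00ff means score at S543, F2329. After flipping Y the toolpath is (26.269,57.444) → (32.395,54.148) → (57.101,57.437) → (90.670,65.344) → (123.384,75.905) → (145.524,87.152) → (147.374,97.121).

G21
G90
G00 X39.653 Y125.960
M3 S543
G1 X91.464 Y125.960 F2329
G1 X91.464 Y95.146
G1 X39.653 Y95.146
G1 X39.653 Y125.960
M5
G00 X26.269 Y57.444
M3 S543
G1 X32.395 Y54.148 F2329
G1 X57.101 Y57.437
G1 X90.670 Y65.344
G1 X123.384 Y75.905
G1 X145.524 Y87.152
G1 X147.374 Y97.121
M5
G00 X0.000 Y0.000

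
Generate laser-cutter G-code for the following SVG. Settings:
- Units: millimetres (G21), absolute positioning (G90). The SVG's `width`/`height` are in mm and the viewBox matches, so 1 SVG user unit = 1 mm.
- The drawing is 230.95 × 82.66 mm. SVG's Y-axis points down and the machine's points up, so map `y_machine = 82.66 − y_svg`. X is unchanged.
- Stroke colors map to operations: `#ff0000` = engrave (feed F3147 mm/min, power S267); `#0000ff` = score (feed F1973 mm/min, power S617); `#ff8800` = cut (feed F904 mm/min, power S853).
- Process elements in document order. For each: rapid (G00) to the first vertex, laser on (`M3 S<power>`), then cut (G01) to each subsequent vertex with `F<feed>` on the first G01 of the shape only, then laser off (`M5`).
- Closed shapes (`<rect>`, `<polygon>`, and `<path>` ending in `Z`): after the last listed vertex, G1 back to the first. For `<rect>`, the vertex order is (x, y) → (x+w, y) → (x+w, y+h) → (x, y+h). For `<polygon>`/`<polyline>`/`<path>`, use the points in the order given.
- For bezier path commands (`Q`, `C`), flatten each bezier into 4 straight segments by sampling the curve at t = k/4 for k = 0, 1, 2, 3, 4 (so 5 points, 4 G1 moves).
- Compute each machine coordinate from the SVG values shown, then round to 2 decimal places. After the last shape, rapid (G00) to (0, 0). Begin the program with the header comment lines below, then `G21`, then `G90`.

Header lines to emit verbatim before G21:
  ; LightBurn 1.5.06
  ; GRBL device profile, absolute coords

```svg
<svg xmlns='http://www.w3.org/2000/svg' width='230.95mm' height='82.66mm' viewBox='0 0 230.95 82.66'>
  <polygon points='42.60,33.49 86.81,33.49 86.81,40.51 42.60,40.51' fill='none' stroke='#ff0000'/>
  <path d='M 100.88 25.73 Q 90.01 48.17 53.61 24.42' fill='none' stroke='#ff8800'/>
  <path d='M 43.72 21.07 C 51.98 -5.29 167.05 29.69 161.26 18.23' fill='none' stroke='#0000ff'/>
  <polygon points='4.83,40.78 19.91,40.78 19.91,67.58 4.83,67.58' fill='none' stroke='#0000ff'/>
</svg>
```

; LightBurn 1.5.06
; GRBL device profile, absolute coords
G21
G90
G00 X42.60 Y49.17
M3 S267
G01 X86.81 Y49.17 F3147
G01 X86.81 Y42.15
G01 X42.60 Y42.15
G01 X42.60 Y49.17
M5
G00 X100.88 Y56.93
M3 S853
G01 X93.85 Y48.60 F904
G01 X83.63 Y46.04
G01 X70.21 Y49.25
G01 X53.61 Y58.24
M5
G00 X43.72 Y61.59
M3 S617
G01 X66.38 Y71.54 F1973
G01 X107.76 Y68.60
G01 X146.50 Y62.86
G01 X161.26 Y64.43
M5
G00 X4.83 Y41.88
M3 S617
G01 X19.91 Y41.88 F1973
G01 X19.91 Y15.08
G01 X4.83 Y15.08
G01 X4.83 Y41.88
M5
G00 X0.00 Y0.00

Since the viewBox matches the mm dimensions, user units are millimetres directly. The only transform is the Y-flip y_m = 82.66 − y_svg.

Shape 1 is a rectangle drawn with `<polygon>`. Its stroke #ff0000 means engrave at S267, F3147. After flipping Y the toolpath is (42.60,49.17) → (86.81,49.17) → (86.81,42.15) → (42.60,42.15) → (42.60,49.17), returning to the start.

Shape 2 is a quadratic bezier drawn with `<path>`. Its stroke #ff8800 means cut at S853, F904. After flipping Y the toolpath is (100.88,56.93) → (93.85,48.60) → (83.63,46.04) → (70.21,49.25) → (53.61,58.24).

Shape 3 is a cubic bezier drawn with `<path>`. Its stroke #0000ff means score at S617, F1973. After flipping Y the toolpath is (43.72,61.59) → (66.38,71.54) → (107.76,68.60) → (146.50,62.86) → (161.26,64.43).

Shape 4 is a rectangle drawn with `<polygon>`. Its stroke #0000ff means score at S617, F1973. After flipping Y the toolpath is (4.83,41.88) → (19.91,41.88) → (19.91,15.08) → (4.83,15.08) → (4.83,41.88), returning to the start.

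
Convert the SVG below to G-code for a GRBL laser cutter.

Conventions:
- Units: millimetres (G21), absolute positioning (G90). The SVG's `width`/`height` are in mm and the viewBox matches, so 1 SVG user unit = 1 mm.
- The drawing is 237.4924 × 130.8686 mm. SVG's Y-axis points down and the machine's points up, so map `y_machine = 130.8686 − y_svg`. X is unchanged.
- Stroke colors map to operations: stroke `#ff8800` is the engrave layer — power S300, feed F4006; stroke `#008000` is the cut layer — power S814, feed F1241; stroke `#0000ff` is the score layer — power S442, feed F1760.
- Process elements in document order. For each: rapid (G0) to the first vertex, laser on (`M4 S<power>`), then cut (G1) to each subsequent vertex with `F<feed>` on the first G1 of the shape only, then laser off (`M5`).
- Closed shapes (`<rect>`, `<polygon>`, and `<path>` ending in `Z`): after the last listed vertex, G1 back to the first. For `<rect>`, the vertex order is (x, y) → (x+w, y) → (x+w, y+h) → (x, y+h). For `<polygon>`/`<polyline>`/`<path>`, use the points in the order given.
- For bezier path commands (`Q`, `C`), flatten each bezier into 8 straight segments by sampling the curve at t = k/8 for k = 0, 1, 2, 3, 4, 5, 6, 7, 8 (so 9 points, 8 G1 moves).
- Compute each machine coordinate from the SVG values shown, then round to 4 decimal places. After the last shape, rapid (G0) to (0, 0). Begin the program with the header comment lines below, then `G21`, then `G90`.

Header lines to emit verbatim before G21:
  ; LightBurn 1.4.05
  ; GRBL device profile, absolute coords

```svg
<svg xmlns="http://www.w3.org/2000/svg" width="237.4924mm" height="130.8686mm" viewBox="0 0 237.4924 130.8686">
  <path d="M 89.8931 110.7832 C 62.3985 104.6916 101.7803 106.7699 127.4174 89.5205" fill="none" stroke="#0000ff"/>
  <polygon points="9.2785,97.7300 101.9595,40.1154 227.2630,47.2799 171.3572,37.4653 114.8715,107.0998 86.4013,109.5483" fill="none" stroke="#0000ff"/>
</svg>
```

1 u = 1 mm; y_m = 130.8686 − y.

[1] `<path>` cubic bezier, #0000ff→score S442 F1760: (89.8931,20.0854) → (82.5600,22.0405) → (80.5518,23.5519) → (82.9237,24.9418) → (88.7309,26.5326) → (97.0286,28.6463) → (106.8721,31.6053) → (117.3167,35.7319) → (127.4174,41.3481)

[2] `<polygon>` closed polygon, #0000ff→score S442 F1760: (9.2785,33.1386) → (101.9595,90.7532) → (227.2630,83.5887) → (171.3572,93.4033) → (114.8715,23.7688) → (86.4013,21.3203) → (9.2785,33.1386) (closed)

; LightBurn 1.4.05
; GRBL device profile, absolute coords
G21
G90
G0 X89.8931 Y20.0854
M4 S442
G1 X82.5600 Y22.0405 F1760
G1 X80.5518 Y23.5519
G1 X82.9237 Y24.9418
G1 X88.7309 Y26.5326
G1 X97.0286 Y28.6463
G1 X106.8721 Y31.6053
G1 X117.3167 Y35.7319
G1 X127.4174 Y41.3481
M5
G0 X9.2785 Y33.1386
M4 S442
G1 X101.9595 Y90.7532 F1760
G1 X227.2630 Y83.5887
G1 X171.3572 Y93.4033
G1 X114.8715 Y23.7688
G1 X86.4013 Y21.3203
G1 X9.2785 Y33.1386
M5
G0 X0.0000 Y0.0000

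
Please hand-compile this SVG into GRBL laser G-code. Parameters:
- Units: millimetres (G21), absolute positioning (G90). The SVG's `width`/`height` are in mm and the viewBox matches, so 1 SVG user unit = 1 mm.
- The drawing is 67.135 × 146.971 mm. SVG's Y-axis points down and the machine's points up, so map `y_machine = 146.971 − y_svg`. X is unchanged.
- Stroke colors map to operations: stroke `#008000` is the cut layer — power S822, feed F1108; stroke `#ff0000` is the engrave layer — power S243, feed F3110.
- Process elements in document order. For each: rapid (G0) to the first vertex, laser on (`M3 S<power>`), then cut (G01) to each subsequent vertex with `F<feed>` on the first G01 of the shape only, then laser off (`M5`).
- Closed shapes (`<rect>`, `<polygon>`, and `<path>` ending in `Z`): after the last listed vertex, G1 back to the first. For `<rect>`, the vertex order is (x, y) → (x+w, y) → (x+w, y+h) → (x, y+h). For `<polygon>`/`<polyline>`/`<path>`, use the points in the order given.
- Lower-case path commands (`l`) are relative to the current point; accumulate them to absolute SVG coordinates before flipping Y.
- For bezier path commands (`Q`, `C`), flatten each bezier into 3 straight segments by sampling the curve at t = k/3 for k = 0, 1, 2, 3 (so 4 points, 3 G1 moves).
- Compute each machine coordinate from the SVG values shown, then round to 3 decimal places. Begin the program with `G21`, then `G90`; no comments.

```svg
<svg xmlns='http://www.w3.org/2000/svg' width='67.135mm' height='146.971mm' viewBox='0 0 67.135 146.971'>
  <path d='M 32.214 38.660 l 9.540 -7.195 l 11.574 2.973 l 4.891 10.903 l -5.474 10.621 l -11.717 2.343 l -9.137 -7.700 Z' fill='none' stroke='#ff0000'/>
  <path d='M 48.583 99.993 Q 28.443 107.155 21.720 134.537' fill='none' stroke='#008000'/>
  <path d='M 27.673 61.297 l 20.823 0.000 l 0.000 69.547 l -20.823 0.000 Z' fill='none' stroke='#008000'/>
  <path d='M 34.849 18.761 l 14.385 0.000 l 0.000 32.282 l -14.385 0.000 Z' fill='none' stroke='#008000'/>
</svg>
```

G21
G90
G0 X32.214 Y108.311
M3 S243
G01 X41.754 Y115.506 F3110
G01 X53.328 Y112.533
G01 X58.219 Y101.630
G01 X52.745 Y91.009
G01 X41.028 Y88.666
G01 X31.891 Y96.366
G01 X32.214 Y108.311
M5
G0 X48.583 Y46.978
M3 S822
G01 X36.647 Y39.957 F1108
G01 X27.693 Y28.442
G01 X21.720 Y12.434
M5
G0 X27.673 Y85.674
M3 S822
G01 X48.496 Y85.674 F1108
G01 X48.496 Y16.127
G01 X27.673 Y16.127
G01 X27.673 Y85.674
M5
G0 X34.849 Y128.210
M3 S822
G01 X49.234 Y128.210 F1108
G01 X49.234 Y95.928
G01 X34.849 Y95.928
G01 X34.849 Y128.210
M5

viewBox `0 0 67.135 146.971` with mm width/height → 1 unit = 1 mm. Flip: y_m = 146.971 − y_svg.

**Shape 1** — `<path>` regular polygon, stroke `#ff0000` → engrave (S243, F3110). Machine vertices: (32.214,108.311) → (41.754,115.506) → (53.328,112.533) → (58.219,101.630) → (52.745,91.009) → (41.028,88.666) → (31.891,96.366) → (32.214,108.311). Closed: final G1 returns to the first vertex.

**Shape 2** — `<path>` quadratic bezier, stroke `#008000` → cut (S822, F1108). Control points (SVG): P0=(48.583,99.993), P1=(28.443,107.155), P2=(21.720,134.537); sampled at t=k/3. Machine vertices: (48.583,46.978) → (36.647,39.957) → (27.693,28.442) → (21.720,12.434). Open path.

**Shape 3** — `<path>` rectangle, stroke `#008000` → cut (S822, F1108). Machine vertices: (27.673,85.674) → (48.496,85.674) → (48.496,16.127) → (27.673,16.127) → (27.673,85.674). Closed: final G1 returns to the first vertex.

**Shape 4** — `<path>` rectangle, stroke `#008000` → cut (S822, F1108). Machine vertices: (34.849,128.210) → (49.234,128.210) → (49.234,95.928) → (34.849,95.928) → (34.849,128.210). Closed: final G1 returns to the first vertex.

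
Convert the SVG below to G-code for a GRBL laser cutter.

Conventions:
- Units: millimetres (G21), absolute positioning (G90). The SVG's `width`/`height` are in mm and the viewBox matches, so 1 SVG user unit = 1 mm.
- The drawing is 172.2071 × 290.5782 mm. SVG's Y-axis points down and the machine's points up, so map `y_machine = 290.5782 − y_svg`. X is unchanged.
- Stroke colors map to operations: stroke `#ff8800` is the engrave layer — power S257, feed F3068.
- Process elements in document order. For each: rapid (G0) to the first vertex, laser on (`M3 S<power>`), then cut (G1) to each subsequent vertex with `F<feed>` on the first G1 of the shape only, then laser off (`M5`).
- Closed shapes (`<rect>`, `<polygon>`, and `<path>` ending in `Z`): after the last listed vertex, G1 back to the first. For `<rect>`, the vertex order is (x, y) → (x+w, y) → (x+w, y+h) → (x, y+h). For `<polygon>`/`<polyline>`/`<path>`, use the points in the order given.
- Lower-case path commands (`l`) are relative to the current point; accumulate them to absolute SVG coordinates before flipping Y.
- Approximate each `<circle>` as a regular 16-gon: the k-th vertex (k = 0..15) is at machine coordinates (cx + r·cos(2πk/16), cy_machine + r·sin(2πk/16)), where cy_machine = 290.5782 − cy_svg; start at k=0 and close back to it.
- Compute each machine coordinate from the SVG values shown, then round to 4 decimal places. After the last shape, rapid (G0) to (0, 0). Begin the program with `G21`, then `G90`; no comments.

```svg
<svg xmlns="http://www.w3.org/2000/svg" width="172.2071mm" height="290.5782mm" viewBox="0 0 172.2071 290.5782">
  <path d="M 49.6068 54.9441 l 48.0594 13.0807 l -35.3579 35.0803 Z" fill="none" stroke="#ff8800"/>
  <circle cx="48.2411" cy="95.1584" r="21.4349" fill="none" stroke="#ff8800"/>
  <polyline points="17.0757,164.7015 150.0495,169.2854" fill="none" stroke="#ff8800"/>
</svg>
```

1 u = 1 mm; y_m = 290.5782 − y.

[1] `<path>` regular polygon, #ff8800→engrave S257 F3068: (49.6068,235.6341) → (97.6662,222.5534) → (62.3083,187.4731) → (49.6068,235.6341) (closed)

[2] `<circle>` circle, #ff8800→engrave S257 F3068: (69.6760,195.4198) → (68.0444,203.6226) → (63.3979,210.5766) → (56.4439,215.2231) → (48.2411,216.8547) → (40.0383,215.2231) → (33.0843,210.5766) → (28.4378,203.6226) → (26.8062,195.4198) → (28.4378,187.2170) → (33.0843,180.2630) → (40.0383,175.6165) → (48.2411,173.9849) → (56.4439,175.6165) → (63.3979,180.2630) → (68.0444,187.2170) → (69.6760,195.4198) (closed)

[3] `<polyline>` line segment, #ff8800→engrave S257 F3068: (17.0757,125.8767) → (150.0495,121.2928)

G21
G90
G0 X49.6068 Y235.6341
M3 S257
G1 X97.6662 Y222.5534 F3068
G1 X62.3083 Y187.4731
G1 X49.6068 Y235.6341
M5
G0 X69.6760 Y195.4198
M3 S257
G1 X68.0444 Y203.6226 F3068
G1 X63.3979 Y210.5766
G1 X56.4439 Y215.2231
G1 X48.2411 Y216.8547
G1 X40.0383 Y215.2231
G1 X33.0843 Y210.5766
G1 X28.4378 Y203.6226
G1 X26.8062 Y195.4198
G1 X28.4378 Y187.2170
G1 X33.0843 Y180.2630
G1 X40.0383 Y175.6165
G1 X48.2411 Y173.9849
G1 X56.4439 Y175.6165
G1 X63.3979 Y180.2630
G1 X68.0444 Y187.2170
G1 X69.6760 Y195.4198
M5
G0 X17.0757 Y125.8767
M3 S257
G1 X150.0495 Y121.2928 F3068
M5
G0 X0.0000 Y0.0000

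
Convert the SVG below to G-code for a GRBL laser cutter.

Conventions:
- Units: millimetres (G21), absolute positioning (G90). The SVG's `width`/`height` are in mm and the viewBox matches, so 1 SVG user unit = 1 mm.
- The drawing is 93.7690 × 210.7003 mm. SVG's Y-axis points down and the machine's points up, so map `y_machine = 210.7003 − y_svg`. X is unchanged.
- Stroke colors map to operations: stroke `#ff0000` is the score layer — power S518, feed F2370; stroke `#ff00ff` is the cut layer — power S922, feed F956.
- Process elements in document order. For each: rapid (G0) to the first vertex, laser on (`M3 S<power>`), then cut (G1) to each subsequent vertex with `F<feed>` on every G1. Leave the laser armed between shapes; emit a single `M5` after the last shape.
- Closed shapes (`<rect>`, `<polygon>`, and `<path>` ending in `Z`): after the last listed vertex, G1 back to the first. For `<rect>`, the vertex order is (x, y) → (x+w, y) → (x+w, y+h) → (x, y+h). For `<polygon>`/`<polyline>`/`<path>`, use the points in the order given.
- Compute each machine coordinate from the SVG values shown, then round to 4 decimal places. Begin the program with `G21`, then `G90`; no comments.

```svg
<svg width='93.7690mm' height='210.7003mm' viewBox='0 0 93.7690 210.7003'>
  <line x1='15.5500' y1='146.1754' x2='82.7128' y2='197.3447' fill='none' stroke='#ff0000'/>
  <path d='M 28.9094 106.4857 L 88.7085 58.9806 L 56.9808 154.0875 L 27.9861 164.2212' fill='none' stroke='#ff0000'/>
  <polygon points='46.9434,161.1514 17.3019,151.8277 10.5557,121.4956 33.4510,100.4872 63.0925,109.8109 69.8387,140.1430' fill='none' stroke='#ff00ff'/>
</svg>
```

1 u = 1 mm; y_m = 210.7003 − y.

[1] `<line>` line segment, #ff0000→score S518 F2370: (15.5500,64.5249) → (82.7128,13.3556)

[2] `<path>` open polyline, #ff0000→score S518 F2370: (28.9094,104.2146) → (88.7085,151.7197) → (56.9808,56.6128) → (27.9861,46.4791)

[3] `<polygon>` regular polygon, #ff00ff→cut S922 F956: (46.9434,49.5489) → (17.3019,58.8726) → (10.5557,89.2047) → (33.4510,110.2131) → (63.0925,100.8894) → (69.8387,70.5573) → (46.9434,49.5489) (closed)

G21
G90
G0 X15.5500 Y64.5249
M3 S518
G1 X82.7128 Y13.3556 F2370
G0 X28.9094 Y104.2146
M3 S518
G1 X88.7085 Y151.7197 F2370
G1 X56.9808 Y56.6128 F2370
G1 X27.9861 Y46.4791 F2370
G0 X46.9434 Y49.5489
M3 S922
G1 X17.3019 Y58.8726 F956
G1 X10.5557 Y89.2047 F956
G1 X33.4510 Y110.2131 F956
G1 X63.0925 Y100.8894 F956
G1 X69.8387 Y70.5573 F956
G1 X46.9434 Y49.5489 F956
M5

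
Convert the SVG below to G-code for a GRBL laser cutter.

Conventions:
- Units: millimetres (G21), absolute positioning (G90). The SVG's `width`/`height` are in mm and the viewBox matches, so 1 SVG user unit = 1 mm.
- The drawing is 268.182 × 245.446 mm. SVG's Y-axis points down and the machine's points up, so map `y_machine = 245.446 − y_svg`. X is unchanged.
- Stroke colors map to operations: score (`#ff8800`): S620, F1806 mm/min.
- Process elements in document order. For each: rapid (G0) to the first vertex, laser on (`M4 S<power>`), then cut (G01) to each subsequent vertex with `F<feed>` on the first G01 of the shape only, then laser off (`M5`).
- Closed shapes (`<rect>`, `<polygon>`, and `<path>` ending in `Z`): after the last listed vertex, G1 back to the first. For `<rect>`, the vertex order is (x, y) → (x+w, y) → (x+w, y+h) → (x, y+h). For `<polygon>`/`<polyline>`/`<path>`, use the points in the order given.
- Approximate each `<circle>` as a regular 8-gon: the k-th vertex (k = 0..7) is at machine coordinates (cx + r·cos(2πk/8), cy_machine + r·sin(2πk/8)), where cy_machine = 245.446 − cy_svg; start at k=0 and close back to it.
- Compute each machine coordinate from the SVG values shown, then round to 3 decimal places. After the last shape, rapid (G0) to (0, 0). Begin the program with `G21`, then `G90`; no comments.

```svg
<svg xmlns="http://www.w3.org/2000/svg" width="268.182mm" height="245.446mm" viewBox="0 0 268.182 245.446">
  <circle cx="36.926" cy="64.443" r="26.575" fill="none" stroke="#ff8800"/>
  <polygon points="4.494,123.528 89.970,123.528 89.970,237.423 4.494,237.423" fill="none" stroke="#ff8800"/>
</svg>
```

G21
G90
G0 X63.501 Y181.003
M4 S620
G01 X55.717 Y199.794 F1806
G01 X36.926 Y207.578
G01 X18.135 Y199.794
G01 X10.351 Y181.003
G01 X18.135 Y162.212
G01 X36.926 Y154.428
G01 X55.717 Y162.212
G01 X63.501 Y181.003
M5
G0 X4.494 Y121.918
M4 S620
G01 X89.970 Y121.918 F1806
G01 X89.970 Y8.023
G01 X4.494 Y8.023
G01 X4.494 Y121.918
M5
G0 X0.000 Y0.000

Since the viewBox matches the mm dimensions, user units are millimetres directly. The only transform is the Y-flip y_m = 245.446 − y_svg.

Shape 1 is a circle drawn with `<circle>`. Its stroke #ff8800 means score at S620, F1806. After flipping Y the toolpath is (63.501,181.003) → (55.717,199.794) → (36.926,207.578) → (18.135,199.794) → (10.351,181.003) → (18.135,162.212) → (36.926,154.428) → (55.717,162.212) → (63.501,181.003), returning to the start.

Shape 2 is a rectangle drawn with `<polygon>`. Its stroke #ff8800 means score at S620, F1806. After flipping Y the toolpath is (4.494,121.918) → (89.970,121.918) → (89.970,8.023) → (4.494,8.023) → (4.494,121.918), returning to the start.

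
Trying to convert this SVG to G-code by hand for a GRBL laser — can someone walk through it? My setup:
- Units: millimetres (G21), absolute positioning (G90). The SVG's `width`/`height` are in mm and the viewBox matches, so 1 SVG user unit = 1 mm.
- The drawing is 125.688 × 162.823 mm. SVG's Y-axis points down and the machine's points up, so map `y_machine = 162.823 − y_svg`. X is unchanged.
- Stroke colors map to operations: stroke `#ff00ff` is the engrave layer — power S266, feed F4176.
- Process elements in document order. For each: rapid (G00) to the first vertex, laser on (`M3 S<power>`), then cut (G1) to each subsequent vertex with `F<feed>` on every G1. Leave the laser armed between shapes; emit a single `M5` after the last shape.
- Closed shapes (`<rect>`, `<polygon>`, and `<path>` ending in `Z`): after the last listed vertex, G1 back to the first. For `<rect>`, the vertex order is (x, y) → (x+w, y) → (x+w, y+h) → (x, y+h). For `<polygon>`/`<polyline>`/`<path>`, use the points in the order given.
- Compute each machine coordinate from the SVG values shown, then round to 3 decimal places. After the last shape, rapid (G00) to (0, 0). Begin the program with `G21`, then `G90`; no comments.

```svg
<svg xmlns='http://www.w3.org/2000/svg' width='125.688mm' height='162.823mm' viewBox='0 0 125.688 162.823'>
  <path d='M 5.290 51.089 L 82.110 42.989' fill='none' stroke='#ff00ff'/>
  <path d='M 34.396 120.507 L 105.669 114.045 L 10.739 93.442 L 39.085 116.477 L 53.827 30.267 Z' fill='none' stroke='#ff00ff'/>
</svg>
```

viewBox `0 0 125.688 162.823` with mm width/height → 1 unit = 1 mm. Flip: y_m = 162.823 − y_svg.

**Shape 1** — `<path>` line segment, stroke `#ff00ff` → engrave (S266, F4176). Machine vertices: (5.290,111.734) → (82.110,119.834). Open path.

**Shape 2** — `<path>` closed polygon, stroke `#ff00ff` → engrave (S266, F4176). Machine vertices: (34.396,42.316) → (105.669,48.778) → (10.739,69.381) → (39.085,46.346) → (53.827,132.556) → (34.396,42.316). Closed: final G1 returns to the first vertex.

G21
G90
G00 X5.290 Y111.734
M3 S266
G1 X82.110 Y119.834 F4176
G00 X34.396 Y42.316
M3 S266
G1 X105.669 Y48.778 F4176
G1 X10.739 Y69.381 F4176
G1 X39.085 Y46.346 F4176
G1 X53.827 Y132.556 F4176
G1 X34.396 Y42.316 F4176
M5
G00 X0.000 Y0.000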